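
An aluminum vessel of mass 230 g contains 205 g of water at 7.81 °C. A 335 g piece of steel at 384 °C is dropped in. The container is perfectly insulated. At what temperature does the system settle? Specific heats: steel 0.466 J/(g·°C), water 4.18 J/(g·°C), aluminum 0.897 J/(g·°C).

Heat gained plus heat lost sum to zero:
335×0.466×(T − 384) + 205×4.18×(T − 7.81) + 230×0.897×(T − 7.81) = 0
1219.3 T = 68250
T ≈ 55.97 °C

T_f ≈ 56.0 °C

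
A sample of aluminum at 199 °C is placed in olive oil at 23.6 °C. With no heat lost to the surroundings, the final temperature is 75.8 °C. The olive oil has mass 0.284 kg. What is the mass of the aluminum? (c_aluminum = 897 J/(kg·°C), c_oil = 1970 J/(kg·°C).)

m ≈ 0.264 kg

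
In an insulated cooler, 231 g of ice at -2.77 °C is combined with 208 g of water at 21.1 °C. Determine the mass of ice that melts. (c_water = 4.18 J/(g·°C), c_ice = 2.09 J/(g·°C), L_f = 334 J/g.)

m_melted ≈ 50.9 g

Heat available from the water dropping to 0 °C: 208·4.18·21.1 = 18345 J.
Warming the ice to 0 °C takes 231·2.09·2.77 = 1337.3 J, leaving 17008 J for melting.
Fully melting the ice requires m_ice L_f = 231·334 = 77154 J.
Since 17008 < 77154 J, not all the ice melts; equilibrium is at 0 °C.
m_melted·334 = 17008  ⇒  m_melted ≈ 50.92 g.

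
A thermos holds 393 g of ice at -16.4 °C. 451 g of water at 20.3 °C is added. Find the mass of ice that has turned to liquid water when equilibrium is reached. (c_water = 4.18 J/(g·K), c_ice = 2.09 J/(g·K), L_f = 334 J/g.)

Heat available from the water dropping to 0 °C: 451·4.18·20.3 = 38269 J.
Warming the ice to 0 °C takes 393·2.09·16.4 = 13470 J, leaving 24799 J for melting.
Fully melting the ice requires m_ice L_f = 393·334 = 131262 J.
24799 J < 131262 J, so only part of the ice melts and the system sits at 0 °C.
m_melt = 24799 / L_f = 74.25 g.

m_melted ≈ 74.2 g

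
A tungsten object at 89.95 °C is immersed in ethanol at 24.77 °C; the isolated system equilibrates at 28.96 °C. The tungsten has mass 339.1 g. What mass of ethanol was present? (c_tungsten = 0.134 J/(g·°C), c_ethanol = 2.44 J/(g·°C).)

m ≈ 271 g

|Q_tungsten| = |Q_ethanol|:
339.1×0.134×(89.95 − 28.96) = m×2.44×(28.96 − 24.77)
10.22 m = 2771.3  ⇒  m ≈ 271.1 g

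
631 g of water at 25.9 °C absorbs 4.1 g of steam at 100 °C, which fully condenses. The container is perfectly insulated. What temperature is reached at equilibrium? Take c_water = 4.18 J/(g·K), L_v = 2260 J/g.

Sum of m c ΔT and latent-heat terms is zero:
latent heat released on condensation: 4.1·2260 = 9266
  condensed water 100 °C→T: 17.14(T − 100)
  original water: 2637.6(T − 25.9)
2654.7 T = 9266 + 1713.8 + 68313 = 79293
T ≈ 29.87 °C, under the boiling point, so the assumption holds.

T_f ≈ 29.9 °C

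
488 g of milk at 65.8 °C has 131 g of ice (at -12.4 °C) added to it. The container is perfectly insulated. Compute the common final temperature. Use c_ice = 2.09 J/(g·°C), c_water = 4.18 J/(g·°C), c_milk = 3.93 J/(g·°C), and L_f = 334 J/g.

T_f ≈ 32.1 °C

Net heat exchanged in the isolated system is zero:
ice -12.4→0 °C: 131·2.09·12.4 = 3395; latent heat to melt: 131·334 = 43754; meltwater 0→T: 131·4.18·T = 547.58 T; milk: 1917.8(T − 65.8)
2465.4 T = 126194 − 47149 = 79045
T ≈ 32.06 °C (positive, so assuming full melt was valid).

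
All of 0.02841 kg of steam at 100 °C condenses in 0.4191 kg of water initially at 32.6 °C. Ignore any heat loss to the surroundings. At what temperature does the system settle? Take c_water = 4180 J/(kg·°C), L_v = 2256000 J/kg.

Energy conservation, ΣQ = 0:
latent heat released on condensation: 0.02841·2256000 = 64093; condensate cools 100→T: 0.02841·4180·(T − 100) = 118.75(T − 100); water warms: 0.4191·4180·(T − 32.6) = 1751.8(T − 32.6)
1870.6 T = 64093 + 11875 + 57110 = 133078
T ≈ 71.14 °C — below 100 °C, confirming all the steam condensed.

T_f ≈ 71.1 °C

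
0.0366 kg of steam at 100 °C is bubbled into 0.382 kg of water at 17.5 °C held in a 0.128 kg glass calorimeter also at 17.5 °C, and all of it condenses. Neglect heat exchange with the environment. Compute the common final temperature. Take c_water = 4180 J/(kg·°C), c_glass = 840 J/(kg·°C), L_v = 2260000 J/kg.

Sum of m c ΔT and latent-heat terms is zero:
steam→water at 100 °C releases m L_v = 0.0366·2260000 = 82716
  condensate cools 100→T: 0.0366·4180·(T − 100) = 152.99(T − 100)
  original water: 1596.8(T − 17.5)
  cup: 107.52(T − 17.5)
1857.3 T = 82716 + 15299 + 29825 = 127840
T ≈ 68.83 °C, under the boiling point, so the assumption holds.

T_f ≈ 68.8 °C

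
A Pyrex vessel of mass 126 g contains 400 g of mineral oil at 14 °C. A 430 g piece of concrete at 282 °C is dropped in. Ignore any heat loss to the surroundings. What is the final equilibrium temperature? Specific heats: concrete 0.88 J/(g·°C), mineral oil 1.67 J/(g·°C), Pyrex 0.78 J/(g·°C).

T_f ≈ 102.6 °C

Let T be the final temperature. ΣQ_i = 0:
430·0.88·(T − 282) + 400·1.67·(T − 14) + 126·0.78·(T − 14) = 0
378.4(T − 282) + 668(T − 14) + 98.28(T − 14) = 0
1144.7 T = 117437
T ≈ 102.59 °C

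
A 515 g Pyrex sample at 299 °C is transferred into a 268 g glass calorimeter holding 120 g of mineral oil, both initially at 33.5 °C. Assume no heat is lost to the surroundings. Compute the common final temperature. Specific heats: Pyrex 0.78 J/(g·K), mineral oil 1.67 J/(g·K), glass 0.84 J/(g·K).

T_f ≈ 162.4 °C

Taking heat into each body as positive, Σ m c ΔT = 0:
515·0.78·(T − 299) + 120·1.67·(T − 33.5) + 268·0.84·(T − 33.5) = 0
(401.7 + 200.4 + 225.12) T = 401.7·299 + 200.4·33.5 + 225.12·33.5
T ≈ 162.43 °C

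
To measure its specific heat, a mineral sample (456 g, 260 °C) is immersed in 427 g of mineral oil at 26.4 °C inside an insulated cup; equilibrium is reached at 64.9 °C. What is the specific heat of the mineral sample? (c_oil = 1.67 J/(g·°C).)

c ≈ 0.309 J/(g·°C)

Conservation of energy gives ΣQ = 0:
456×c×(64.9 − 260) + 427×1.67×(64.9 − 26.4) = 0
-88966 c = -27454
c = -27454/-88966 ≈ 0.3086 J/(g·°C)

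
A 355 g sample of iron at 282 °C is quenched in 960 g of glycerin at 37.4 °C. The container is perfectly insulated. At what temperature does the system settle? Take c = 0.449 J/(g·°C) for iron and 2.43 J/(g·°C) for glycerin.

T_f is the heat-capacity-weighted average of the initial temperatures:
T_f = (159.4*282 + 2332.8*37.4) / (159.4 + 2332.8)
    = 132196 / 2492.2 ≈ 53.04 °C

T_f ≈ 53.0 °C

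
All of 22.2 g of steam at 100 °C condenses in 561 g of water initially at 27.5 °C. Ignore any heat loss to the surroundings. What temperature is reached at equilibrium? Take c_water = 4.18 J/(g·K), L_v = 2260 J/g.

T_f ≈ 50.8 °C

Energy balance with sensible and latent terms:
steam→water at 100 °C releases m L_v = 22.2·2260 = 50172; condensed water 100 °C→T: 92.8(T − 100); original water: 2345(T − 27.5)
2437.8 T = 50172 + 9279.6 + 64487 = 123939
T ≈ 50.84 °C (< 100 °C, so full condensation is consistent).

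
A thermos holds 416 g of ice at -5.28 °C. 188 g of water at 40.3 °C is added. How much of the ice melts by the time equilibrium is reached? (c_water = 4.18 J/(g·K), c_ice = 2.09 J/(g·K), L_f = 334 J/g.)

Water can give up m c ΔT = 188×4.18×40.3 = 31669 J before reaching 0 °C.
Of that, 416×2.09×5.28 = 4590.6 J goes to bring the ice to 0 °C, leaving 27079 J.
To melt every bit of ice: 416×334 = 138944 J.
Since 27079 < 138944 J, not all the ice melts; equilibrium is at 0 °C.
m_melted×334 = 27079  ⇒  m_melted ≈ 81.07 g.

m_melted ≈ 81.1 g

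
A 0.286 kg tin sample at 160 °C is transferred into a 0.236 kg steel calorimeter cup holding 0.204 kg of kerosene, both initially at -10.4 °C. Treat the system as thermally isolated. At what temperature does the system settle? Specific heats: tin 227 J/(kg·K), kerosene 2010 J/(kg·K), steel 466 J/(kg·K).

T_f ≈ 8.5 °C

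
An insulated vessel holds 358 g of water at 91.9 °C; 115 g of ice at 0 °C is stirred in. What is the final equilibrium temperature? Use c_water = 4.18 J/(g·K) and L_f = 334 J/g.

T_f ≈ 50.1 °C

Taking heat into each body as positive, Σ m c ΔT = 0:
latent heat to melt: 115×334 = 38410; meltwater 0→T: 115×4.18×T = 480.7 T; water cools: 358×4.18×(T − 91.9) = 1496.4(T − 91.9)
1977.1 T = 137523 − 38410 = 99113
T ≈ 50.13 °C. Since T > 0 °C, the all-ice-melts assumption holds.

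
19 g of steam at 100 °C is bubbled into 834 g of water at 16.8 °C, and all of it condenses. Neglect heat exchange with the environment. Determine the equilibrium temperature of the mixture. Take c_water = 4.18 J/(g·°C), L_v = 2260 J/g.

T_f ≈ 30.7 °C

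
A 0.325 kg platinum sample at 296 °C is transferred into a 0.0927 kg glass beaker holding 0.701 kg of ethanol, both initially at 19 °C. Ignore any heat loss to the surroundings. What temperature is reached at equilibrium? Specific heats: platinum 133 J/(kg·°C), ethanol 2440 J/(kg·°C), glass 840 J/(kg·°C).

Heat gained plus heat lost sum to zero:
0.325·133·(T − 296) + 0.701·2440·(T − 19) + 0.0927·840·(T − 19) = 0
(43.23 + 1710.4 + 77.87) T = 43.23·296 + 1710.4·19 + 77.87·19
T ≈ 25.54 °C

T_f ≈ 25.5 °C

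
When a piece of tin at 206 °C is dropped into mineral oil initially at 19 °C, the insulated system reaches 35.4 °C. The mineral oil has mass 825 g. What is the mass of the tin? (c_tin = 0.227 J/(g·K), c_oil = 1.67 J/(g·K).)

m ≈ 583 g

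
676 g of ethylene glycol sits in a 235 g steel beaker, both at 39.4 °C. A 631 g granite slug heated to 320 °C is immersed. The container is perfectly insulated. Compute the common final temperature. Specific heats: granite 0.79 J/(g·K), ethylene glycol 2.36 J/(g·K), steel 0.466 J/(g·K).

Let T be the final temperature. ΣQ_i = 0:
631×0.79×(T − 320) + 676×2.36×(T − 39.4) + 235×0.466×(T − 39.4) = 0
2203.4 T = 226689
T = 226689 / 2203.4 = 103 °C

T_f ≈ 102.9 °C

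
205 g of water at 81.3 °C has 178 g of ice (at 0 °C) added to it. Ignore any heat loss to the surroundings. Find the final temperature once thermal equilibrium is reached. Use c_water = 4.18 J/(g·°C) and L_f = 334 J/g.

T_f ≈ 6.4 °C

Net heat exchanged in the isolated system is zero:
fusion: m_ice L_f = 178×334 = 59452
  warm the meltwater: 744.04 T
  water cools: 205×4.18×(T − 81.3) = 856.9(T − 81.3)
1600.9 T = 69666 − 59452 = 10214
T ≈ 6.38 °C. Since T > 0 °C, the all-ice-melts assumption holds.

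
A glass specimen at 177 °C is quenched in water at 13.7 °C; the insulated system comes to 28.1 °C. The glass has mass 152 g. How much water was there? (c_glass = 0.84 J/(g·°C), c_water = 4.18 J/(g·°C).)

m ≈ 316 g

Taking heat into each body as positive, Σ m c ΔT = 0:
152×0.84×(28.1 − 177) + m×4.18×(28.1 − 13.7) = 0
60.19 m = 19012
m = 19012/60.19 ≈ 315.8 g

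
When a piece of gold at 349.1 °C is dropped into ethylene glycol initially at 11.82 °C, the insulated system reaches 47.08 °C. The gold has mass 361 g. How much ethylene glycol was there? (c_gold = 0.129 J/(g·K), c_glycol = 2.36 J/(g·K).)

m ≈ 169 g

Net heat exchanged in the isolated system is zero:
361×0.129×(47.08 − 349.1) + m×2.36×(47.08 − 11.82) = 0
83.21 m = 14065
m = 14065/83.21 ≈ 169 g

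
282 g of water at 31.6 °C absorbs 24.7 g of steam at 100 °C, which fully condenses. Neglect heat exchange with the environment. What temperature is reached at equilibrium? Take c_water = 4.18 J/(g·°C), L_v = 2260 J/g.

Heat gained plus heat lost sum to zero:
condense steam: −24.7·2260 = −55822; condensed water 100 °C→T: 103.25(T − 100); water warms: 282·4.18·(T − 31.6) = 1178.8(T − 31.6)
1282 T = 55822 + 10325 + 37249 = 103395
T ≈ 80.65 °C — below 100 °C, confirming all the steam condensed.

T_f ≈ 80.7 °C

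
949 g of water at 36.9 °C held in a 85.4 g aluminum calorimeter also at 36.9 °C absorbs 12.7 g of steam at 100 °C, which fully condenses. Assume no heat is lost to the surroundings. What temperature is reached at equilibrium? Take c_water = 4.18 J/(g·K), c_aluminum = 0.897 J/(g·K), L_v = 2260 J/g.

Heat gained plus heat lost sum to zero:
latent heat released on condensation: 12.7·2260 = 28702
  condensate cools 100→T: 12.7·4.18·(T − 100) = 53.09(T − 100)
  original water: 3966.8(T − 36.9)
  cup: 76.6(T − 36.9)
4096.5 T = 28702 + 5308.6 + 149202 = 183213
T ≈ 44.72 °C, under the boiling point, so the assumption holds.

T_f ≈ 44.7 °C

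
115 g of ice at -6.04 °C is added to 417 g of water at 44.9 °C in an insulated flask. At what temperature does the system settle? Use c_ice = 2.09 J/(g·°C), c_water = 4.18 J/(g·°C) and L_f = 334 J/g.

Sum of m c ΔT and latent-heat terms is zero:
warm ice to 0 °C: 115×2.09×(0 − (-6.04)) = 1451.7; melt ice: 115×334 = 38410; meltwater 0→T: 115×4.18×T = 480.7 T; water cools: 417×4.18×(T − 44.9) = 1743.1(T − 44.9)
2223.8 T = 78263 − 39862 = 38402
T ≈ 17.27 °C. Since T > 0 °C, the all-ice-melts assumption holds.

T_f ≈ 17.3 °C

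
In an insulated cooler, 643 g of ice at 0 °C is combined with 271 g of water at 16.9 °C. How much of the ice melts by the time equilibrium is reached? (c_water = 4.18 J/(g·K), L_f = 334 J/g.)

Heat available from the water dropping to 0 °C: 271×4.18×16.9 = 19144 J.
Fully melting the ice requires m_ice L_f = 643×334 = 214762 J.
That's not enough to melt it all — equilibrium is at 0 °C with ice remaining.
m_melt = 19144 / L_f = 57.32 g.

m_melted ≈ 57.3 g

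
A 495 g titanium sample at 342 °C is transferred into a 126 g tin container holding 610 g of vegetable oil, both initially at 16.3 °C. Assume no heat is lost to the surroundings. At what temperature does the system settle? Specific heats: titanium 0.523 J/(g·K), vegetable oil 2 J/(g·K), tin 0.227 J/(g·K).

Conservation of energy gives ΣQ = 0:
495×0.523×(T − 342) + 610×2×(T − 16.3) + 126×0.227×(T − 16.3) = 0
258.88(T − 342) + 1220(T − 16.3) + 28.6(T − 16.3) = 0
1507.5 T = 108891
T ≈ 72.23 °C

T_f ≈ 72.2 °C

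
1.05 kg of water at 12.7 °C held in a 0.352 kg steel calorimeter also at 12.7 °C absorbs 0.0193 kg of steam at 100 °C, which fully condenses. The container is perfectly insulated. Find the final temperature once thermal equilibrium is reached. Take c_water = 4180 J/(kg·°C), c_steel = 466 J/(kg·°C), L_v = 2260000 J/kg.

Sum of m c ΔT and latent-heat terms is zero:
condense steam: −0.0193·2260000 = −43618; condensate cools 100→T: 0.0193·4180·(T − 100) = 80.67(T − 100); original water: 4389(T − 12.7); steel cup: 0.352·466·(T − 12.7) = 164.03(T − 12.7)
4633.7 T = 43618 + 8067.4 + 57824 = 109509
T ≈ 23.63 °C — below 100 °C, confirming all the steam condensed.

T_f ≈ 23.6 °C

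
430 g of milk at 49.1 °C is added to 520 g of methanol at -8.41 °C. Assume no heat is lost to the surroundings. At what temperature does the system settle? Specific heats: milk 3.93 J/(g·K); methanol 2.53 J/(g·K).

|Q_milk| = |Q_methanol|:
430×3.93×(49.1 − T) = 520×2.53×(T − (-8.41))
1689.9(49.1 − T) = 1315.6(T − (-8.41))
3005.5 T = 71910  ⇒  T ≈ 23.93 °C

T_f ≈ 23.9 °C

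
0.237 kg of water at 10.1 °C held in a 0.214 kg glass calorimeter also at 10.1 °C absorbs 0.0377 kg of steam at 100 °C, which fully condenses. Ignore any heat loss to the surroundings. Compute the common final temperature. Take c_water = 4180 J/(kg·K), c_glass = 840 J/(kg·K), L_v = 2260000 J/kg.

T_f ≈ 84.9 °C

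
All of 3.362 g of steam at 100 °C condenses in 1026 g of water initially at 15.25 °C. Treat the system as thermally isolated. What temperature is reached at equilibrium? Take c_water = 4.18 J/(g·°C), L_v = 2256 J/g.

Energy conservation, ΣQ = 0:
condense steam: −3.362·2256 = −7584.7; condensed water 100 °C→T: 14.05(T − 100); original water: 4288.7(T − 15.25)
4302.7 T = 7584.7 + 1405.3 + 65402 = 74392
T ≈ 17.29 °C, under the boiling point, so the assumption holds.

T_f ≈ 17.3 °C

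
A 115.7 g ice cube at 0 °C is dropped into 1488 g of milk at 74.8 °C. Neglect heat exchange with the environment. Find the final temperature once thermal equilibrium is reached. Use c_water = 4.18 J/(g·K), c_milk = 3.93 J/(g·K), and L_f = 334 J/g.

Energy balance with sensible and latent terms:
melt ice: 115.7×334 = 38644; warm the meltwater: 483.63 T; milk: 5847.8(T − 74.8)
6331.5 T = 437418 − 38644 = 398775
T ≈ 62.98 °C. Since T > 0 °C, the all-ice-melts assumption holds.

T_f ≈ 63.0 °C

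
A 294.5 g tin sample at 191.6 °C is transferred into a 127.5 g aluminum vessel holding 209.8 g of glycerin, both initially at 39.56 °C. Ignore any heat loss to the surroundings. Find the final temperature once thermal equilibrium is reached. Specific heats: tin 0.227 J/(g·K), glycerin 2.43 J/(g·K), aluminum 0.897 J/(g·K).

Heat gained plus heat lost sum to zero:
294.5×0.227×(T − 191.6) + 209.8×2.43×(T − 39.56) + 127.5×0.897×(T − 39.56) = 0
66.85(T − 191.6) + 509.81(T − 39.56) + 114.37(T − 39.56) = 0
(66.85 + 509.81 + 114.37) T = 66.85×191.6 + 509.81×39.56 + 114.37×39.56
T = 37501/691.03 ≈ 54.27 °C

T_f ≈ 54.3 °C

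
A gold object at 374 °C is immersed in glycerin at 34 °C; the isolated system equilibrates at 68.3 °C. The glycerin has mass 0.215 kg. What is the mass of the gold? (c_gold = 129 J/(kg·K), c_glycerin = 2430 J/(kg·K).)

Heat lost by the gold = heat gained by the glycerin:
m·129·(374 − 68.3) = 0.215·2430·(68.3 − 34)
39435 m = 17920  ⇒  m ≈ 0.4544 kg

m ≈ 0.454 kg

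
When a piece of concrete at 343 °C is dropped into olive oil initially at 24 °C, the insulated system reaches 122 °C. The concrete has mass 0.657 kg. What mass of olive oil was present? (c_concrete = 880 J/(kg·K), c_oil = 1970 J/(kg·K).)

m ≈ 0.662 kg

Taking heat into each body as positive, Σ m c ΔT = 0:
0.657·880·(122 − 343) + m·1970·(122 − 24) = 0
193060 m = 127773
m = 127773/193060 ≈ 0.6618 kg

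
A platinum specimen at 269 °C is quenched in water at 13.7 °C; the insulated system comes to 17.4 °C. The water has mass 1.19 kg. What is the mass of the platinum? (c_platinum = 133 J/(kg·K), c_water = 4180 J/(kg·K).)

Heat lost by the platinum = heat gained by the water:
m×133×(269 − 17.4) = 1.19×4180×(17.4 − 13.7)
33463 m = 18405  ⇒  m ≈ 0.55 kg

m ≈ 0.55 kg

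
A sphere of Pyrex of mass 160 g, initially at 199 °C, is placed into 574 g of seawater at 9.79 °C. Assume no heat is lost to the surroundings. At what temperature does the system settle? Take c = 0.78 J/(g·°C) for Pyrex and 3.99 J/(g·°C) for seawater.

T_f ≈ 19.6 °C

Energy conservation, ΣQ = 0:
160·0.78·(T − 199) + 574·3.99·(T − 9.79) = 0
(124.8 + 2290.3) T = 124.8·199 + 2290.3·9.79
T = 47257 / 2415.1 = 19.6 °C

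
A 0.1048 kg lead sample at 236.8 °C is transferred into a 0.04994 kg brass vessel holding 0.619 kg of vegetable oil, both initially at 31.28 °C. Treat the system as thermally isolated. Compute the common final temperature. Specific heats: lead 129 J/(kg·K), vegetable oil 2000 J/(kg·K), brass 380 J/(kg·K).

T_f ≈ 33.5 °C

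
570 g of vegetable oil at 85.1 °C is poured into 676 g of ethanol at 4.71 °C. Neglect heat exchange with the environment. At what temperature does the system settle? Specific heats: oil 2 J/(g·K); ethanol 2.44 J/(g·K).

T_f ≈ 37.6 °C

Heat lost by the oil equals heat gained by the ethanol:
570*2*(85.1 − T) = 676*2.44*(T − 4.71)
1140(85.1 − T) = 1649.4(T − 4.71)
2789.4 T = 104783  ⇒  T ≈ 37.56 °C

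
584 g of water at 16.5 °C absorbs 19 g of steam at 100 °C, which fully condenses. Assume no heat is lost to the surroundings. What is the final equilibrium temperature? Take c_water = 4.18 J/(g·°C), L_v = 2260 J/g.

Sum of m c ΔT and latent-heat terms is zero:
condense steam: −19·2260 = −42940; condensed water 100 °C→T: 79.42(T − 100); water warms: 584·4.18·(T − 16.5) = 2441.1(T − 16.5)
2520.5 T = 42940 + 7942 + 40278 = 91160
T ≈ 36.17 °C (< 100 °C, so full condensation is consistent).

T_f ≈ 36.2 °C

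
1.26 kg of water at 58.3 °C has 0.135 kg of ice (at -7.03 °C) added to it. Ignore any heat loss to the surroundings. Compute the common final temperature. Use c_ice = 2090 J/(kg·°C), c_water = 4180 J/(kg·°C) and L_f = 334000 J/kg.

T_f ≈ 44.6 °C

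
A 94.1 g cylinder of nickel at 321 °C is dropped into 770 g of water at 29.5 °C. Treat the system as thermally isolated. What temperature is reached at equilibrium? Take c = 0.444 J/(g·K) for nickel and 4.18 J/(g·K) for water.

T_f ≈ 33.2 °C

Energy conservation, ΣQ = 0:
94.1·0.444·(T − 321) + 770·4.18·(T − 29.5) = 0
41.78(T − 321) + 3218.6(T − 29.5) = 0
3260.4 T = 108360
T = 108360/3260.4 ≈ 33.24 °C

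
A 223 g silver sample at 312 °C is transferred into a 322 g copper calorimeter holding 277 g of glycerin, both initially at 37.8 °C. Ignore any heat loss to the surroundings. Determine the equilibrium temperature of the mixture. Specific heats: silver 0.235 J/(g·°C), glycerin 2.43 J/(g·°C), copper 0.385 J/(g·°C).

T_f ≈ 54.7 °C

Heat gained plus heat lost sum to zero:
223*0.235*(T − 312) + 277*2.43*(T − 37.8) + 322*0.385*(T − 37.8) = 0
52.4(T − 312) + 673.11(T − 37.8) + 123.97(T − 37.8) = 0
(52.4 + 673.11 + 123.97) T = 52.4*312 + 673.11*37.8 + 123.97*37.8
T = 46480/849.49 ≈ 54.72 °C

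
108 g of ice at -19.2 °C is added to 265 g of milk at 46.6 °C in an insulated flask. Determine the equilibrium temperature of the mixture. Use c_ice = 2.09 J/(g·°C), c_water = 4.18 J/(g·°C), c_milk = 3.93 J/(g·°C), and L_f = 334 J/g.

Conservation of energy gives ΣQ = 0:
warm ice to 0 °C: 108×2.09×(0 − (-19.2)) = 4333.8
  fusion: m_ice L_f = 108×334 = 36072
  warm the meltwater: 451.44 T
  milk: 1041.5(T − 46.6)
1492.9 T = 48532 − 40406 = 8125.7
T ≈ 5.44 °C. Since T > 0 °C, the all-ice-melts assumption holds.

T_f ≈ 5.4 °C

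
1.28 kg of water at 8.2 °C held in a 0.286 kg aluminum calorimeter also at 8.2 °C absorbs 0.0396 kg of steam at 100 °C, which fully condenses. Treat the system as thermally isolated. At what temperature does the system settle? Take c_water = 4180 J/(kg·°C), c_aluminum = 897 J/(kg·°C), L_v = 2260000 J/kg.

Sum of m c ΔT and latent-heat terms is zero:
latent heat released on condensation: 0.0396×2260000 = 89496; condensed water 100 °C→T: 165.53(T − 100); water warms: 1.28×4180×(T − 8.2) = 5350.4(T − 8.2); cup: 256.54(T − 8.2)
5772.5 T = 89496 + 16553 + 45977 = 152026
T ≈ 26.34 °C (< 100 °C, so full condensation is consistent).

T_f ≈ 26.3 °C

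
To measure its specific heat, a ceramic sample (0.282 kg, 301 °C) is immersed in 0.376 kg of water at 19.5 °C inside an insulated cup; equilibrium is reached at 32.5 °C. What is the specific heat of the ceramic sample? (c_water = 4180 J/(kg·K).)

c ≈ 270 J/(kg·K)

Heat lost by the ceramic sample = heat gained by the water:
0.282·c·(301 − 32.5) = 0.376·4180·(32.5 − 19.5)
75.72 c = 20432  ⇒  c ≈ 269.8 J/(kg·K)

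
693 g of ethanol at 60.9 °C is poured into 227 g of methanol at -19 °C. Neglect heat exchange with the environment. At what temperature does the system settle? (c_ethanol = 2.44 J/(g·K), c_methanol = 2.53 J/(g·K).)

Net heat exchanged in the isolated system is zero:
693*2.44*(T − 60.9) + 227*2.53*(T − (-19)) = 0
2265.2 T = 92065
T = 92065/2265.2 ≈ 40.64 °C

T_f ≈ 40.6 °C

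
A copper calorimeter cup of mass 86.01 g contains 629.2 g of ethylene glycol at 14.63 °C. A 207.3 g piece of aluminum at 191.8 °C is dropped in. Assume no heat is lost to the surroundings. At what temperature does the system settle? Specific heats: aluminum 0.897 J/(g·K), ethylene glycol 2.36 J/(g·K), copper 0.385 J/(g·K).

Conservation of energy gives ΣQ = 0:
207.3×0.897×(T − 191.8) + 629.2×2.36×(T − 14.63) + 86.01×0.385×(T − 14.63) = 0
185.95(T − 191.8) + 1484.9(T − 14.63) + 33.11(T − 14.63) = 0
1704 T = 57874
T ≈ 33.96 °C

T_f ≈ 34.0 °C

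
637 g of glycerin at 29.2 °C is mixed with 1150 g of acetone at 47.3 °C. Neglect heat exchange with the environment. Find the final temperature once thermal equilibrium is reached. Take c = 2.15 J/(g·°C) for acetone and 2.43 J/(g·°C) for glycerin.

T_f ≈ 40.3 °C

Heat gained plus heat lost sum to zero:
1150*2.15*(T − 47.3) + 637*2.43*(T − 29.2) = 0
4020.4 T = 162148
T ≈ 40.33 °C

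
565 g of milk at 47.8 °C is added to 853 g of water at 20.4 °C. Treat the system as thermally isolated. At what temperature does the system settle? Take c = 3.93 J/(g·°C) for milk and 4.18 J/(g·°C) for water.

Let T be the final temperature. ΣQ_i = 0:
565·3.93·(T − 47.8) + 853·4.18·(T − 20.4) = 0
2220.5(T − 47.8) + 3565.5(T − 20.4) = 0
(2220.5 + 3565.5) T = 2220.5·47.8 + 3565.5·20.4
T ≈ 30.92 °C

T_f ≈ 30.9 °C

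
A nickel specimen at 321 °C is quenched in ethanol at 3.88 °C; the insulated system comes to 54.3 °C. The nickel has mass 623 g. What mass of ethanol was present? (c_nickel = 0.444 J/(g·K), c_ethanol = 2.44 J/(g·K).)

m ≈ 600 g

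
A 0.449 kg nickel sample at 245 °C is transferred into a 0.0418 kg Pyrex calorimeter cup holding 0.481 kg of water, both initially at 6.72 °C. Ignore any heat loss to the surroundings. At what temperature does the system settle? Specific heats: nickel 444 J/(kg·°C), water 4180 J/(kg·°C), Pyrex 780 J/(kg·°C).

Setting the total heat transfer to zero:
0.449*444*(T − 245) + 0.481*4180*(T − 6.72) + 0.0418*780*(T − 6.72) = 0
199.36(T − 245) + 2010.6(T − 6.72) + 32.6(T − 6.72) = 0
(199.36 + 2010.6 + 32.6) T = 199.36*245 + 2010.6*6.72 + 32.6*6.72
T = 62572/2242.5 ≈ 27.90 °C

T_f ≈ 27.9 °C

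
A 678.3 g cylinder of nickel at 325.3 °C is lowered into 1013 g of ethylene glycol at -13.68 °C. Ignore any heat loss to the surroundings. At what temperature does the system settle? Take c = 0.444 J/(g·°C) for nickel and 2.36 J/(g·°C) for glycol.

Let T be the final temperature. ΣQ_i = 0:
678.3·0.444·(T − 325.3) + 1013·2.36·(T − (-13.68)) = 0
301.17(T − 325.3) + 2390.7(T − (-13.68)) = 0
(301.17 + 2390.7) T = 301.17·325.3 + 2390.7·(-13.68)
T = 65265/2691.8 ≈ 24.25 °C

T_f ≈ 24.2 °C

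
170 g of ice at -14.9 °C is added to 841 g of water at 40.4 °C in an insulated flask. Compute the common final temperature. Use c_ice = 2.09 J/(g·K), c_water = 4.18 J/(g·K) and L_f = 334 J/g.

T_f ≈ 18.9 °C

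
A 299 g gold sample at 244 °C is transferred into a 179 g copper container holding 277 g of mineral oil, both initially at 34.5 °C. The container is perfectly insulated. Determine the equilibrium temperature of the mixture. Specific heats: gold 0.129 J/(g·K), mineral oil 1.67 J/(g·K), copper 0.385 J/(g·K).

T_f is the heat-capacity-weighted average of the initial temperatures:
T_f = (38.57·244 + 462.59·34.5 + 68.92·34.5) / (38.57 + 462.59 + 68.92)
    = 27748 / 570.08 ≈ 48.67 °C

T_f ≈ 48.7 °C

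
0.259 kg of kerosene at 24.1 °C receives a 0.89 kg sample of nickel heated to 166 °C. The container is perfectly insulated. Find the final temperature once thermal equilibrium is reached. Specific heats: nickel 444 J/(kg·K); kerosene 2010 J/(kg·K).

Taking heat into each body as positive, Σ m c ΔT = 0:
0.89*444*(T − 166) + 0.259*2010*(T − 24.1) = 0
915.75 T = 78143
T = 78143/915.75 ≈ 85.33 °C

T_f ≈ 85.3 °C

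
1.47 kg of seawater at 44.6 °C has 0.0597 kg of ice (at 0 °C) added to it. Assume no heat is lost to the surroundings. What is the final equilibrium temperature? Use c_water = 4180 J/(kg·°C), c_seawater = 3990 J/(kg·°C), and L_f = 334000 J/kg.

T_f ≈ 39.5 °C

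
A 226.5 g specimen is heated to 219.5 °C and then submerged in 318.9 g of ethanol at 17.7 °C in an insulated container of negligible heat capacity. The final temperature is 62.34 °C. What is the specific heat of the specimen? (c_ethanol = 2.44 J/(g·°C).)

m_s c (T_s − T_f) = m_ethanol c_ethanol (T_f − T_0):
226.5×c×(219.5 − 62.34) = 318.9×2.44×(62.34 − 17.7)
35597 c = 34735  ⇒  c ≈ 0.9758 J/(g·°C)

c ≈ 0.976 J/(g·°C)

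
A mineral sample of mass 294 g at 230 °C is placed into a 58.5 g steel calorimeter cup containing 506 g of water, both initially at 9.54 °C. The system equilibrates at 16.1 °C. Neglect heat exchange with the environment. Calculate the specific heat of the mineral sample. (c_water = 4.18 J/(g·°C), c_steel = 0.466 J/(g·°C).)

c ≈ 0.223 J/(g·°C)

Taking heat into each body as positive, Σ m c ΔT = 0:
294·c·(16.1 − 230) + 506·4.18·(16.1 − 9.54) + 58.5·0.466·(16.1 − 9.54) = 0
-62887 c = -14054
c = -14054/-62887 ≈ 0.2235 J/(g·°C)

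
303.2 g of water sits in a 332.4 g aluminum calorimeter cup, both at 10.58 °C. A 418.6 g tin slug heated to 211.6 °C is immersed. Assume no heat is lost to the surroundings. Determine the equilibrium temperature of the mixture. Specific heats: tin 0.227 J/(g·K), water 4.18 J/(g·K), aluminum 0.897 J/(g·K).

T_f ≈ 22.1 °C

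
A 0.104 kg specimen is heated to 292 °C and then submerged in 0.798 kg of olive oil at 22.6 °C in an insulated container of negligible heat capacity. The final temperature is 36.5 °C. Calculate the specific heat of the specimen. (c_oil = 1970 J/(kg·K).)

m_s c (T_s − T_f) = m_oil c_oil (T_f − T_0):
0.104·c·(292 − 36.5) = 0.798·1970·(36.5 − 22.6)
26.57 c = 21852  ⇒  c ≈ 822.4 J/(kg·K)

c ≈ 822 J/(kg·K)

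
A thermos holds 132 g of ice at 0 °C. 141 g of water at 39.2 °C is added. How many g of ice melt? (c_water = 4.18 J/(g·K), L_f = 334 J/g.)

Water can give up m c ΔT = 141·4.18·39.2 = 23104 J before reaching 0 °C.
To melt every bit of ice: 132·334 = 44088 J.
23104 J < 44088 J, so only part of the ice melts and the system sits at 0 °C.
m_melted·334 = 23104  ⇒  m_melted ≈ 69.17 g.

m_melted ≈ 69.2 g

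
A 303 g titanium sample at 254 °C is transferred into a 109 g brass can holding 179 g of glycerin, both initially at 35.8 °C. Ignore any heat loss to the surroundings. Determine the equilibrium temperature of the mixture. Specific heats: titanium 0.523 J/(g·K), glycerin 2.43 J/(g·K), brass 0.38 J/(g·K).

With ΣQ=0 the equilibrium temperature is the m·c-weighted mean:
T_f = (158.47×254 + 434.97×35.8 + 41.42×35.8) / (158.47 + 434.97 + 41.42)
    = 57306 / 634.86 ≈ 90.27 °C

T_f ≈ 90.3 °C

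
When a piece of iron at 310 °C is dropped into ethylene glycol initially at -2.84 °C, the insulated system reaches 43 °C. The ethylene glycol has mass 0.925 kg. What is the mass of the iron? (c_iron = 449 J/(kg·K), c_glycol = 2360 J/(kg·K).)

m ≈ 0.835 kg

Conservation of energy gives ΣQ = 0:
m×449×(43 − 310) + 0.925×2360×(43 − (-2.84)) = 0
-119883 m = -100069
m = -100069/-119883 ≈ 0.8347 kg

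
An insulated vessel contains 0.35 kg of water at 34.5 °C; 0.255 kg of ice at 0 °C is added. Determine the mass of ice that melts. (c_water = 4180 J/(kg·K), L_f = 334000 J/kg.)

Heat available from the water dropping to 0 °C: 0.35×4180×34.5 = 50474 J.
Fully melting the ice requires m_ice L_f = 0.255×334000 = 85170 J.
50474 J < 85170 J, so only part of the ice melts and the system sits at 0 °C.
m_melt = 50474 / L_f = 0.1511 kg.

m_melted ≈ 0.151 kg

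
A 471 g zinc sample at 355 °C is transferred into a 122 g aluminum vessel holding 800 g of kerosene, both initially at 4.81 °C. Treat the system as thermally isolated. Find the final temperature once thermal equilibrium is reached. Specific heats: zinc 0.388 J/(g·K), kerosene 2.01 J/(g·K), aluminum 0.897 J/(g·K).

T_f ≈ 38.5 °C

T_f is the heat-capacity-weighted average of the initial temperatures:
T_f = (182.75×355 + 1608×4.81 + 109.43×4.81) / (182.75 + 1608 + 109.43)
    = 73136 / 1900.2 ≈ 38.49 °C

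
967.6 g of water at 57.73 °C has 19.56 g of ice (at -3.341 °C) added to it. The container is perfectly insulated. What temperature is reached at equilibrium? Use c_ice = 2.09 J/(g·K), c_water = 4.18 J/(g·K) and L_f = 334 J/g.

Heat gained plus heat lost sum to zero:
ice -3.341→0 °C: 19.56×2.09×3.341 = 136.58
  fusion: m_ice L_f = 19.56×334 = 6533
  warm the meltwater: 81.76 T
  water: 4044.6(T − 57.73)
4126.3 T = 233493 − 6669.6 = 226823
T ≈ 54.97 °C. Since T > 0 °C, the all-ice-melts assumption holds.

T_f ≈ 55.0 °C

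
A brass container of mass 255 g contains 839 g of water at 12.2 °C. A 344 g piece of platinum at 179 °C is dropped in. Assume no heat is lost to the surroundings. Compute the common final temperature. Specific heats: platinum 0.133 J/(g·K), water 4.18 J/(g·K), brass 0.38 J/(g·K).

Energy conservation, ΣQ = 0:
344·0.133·(T − 179) + 839·4.18·(T − 12.2) + 255·0.38·(T − 12.2) = 0
45.75(T − 179) + 3507(T − 12.2) + 96.9(T − 12.2) = 0
(45.75 + 3507 + 96.9) T = 45.75·179 + 3507·12.2 + 96.9·12.2
T = 52157 / 3649.7 = 14.3 °C

T_f ≈ 14.3 °C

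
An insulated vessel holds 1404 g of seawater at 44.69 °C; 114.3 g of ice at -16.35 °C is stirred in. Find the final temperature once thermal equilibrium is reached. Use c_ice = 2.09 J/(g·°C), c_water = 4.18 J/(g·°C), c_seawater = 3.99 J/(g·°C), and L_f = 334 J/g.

T_f ≈ 34.3 °C

Net heat exchanged in the isolated system is zero:
ice -16.35→0 °C: 114.3·2.09·16.35 = 3905.8
  fusion: m_ice L_f = 114.3·334 = 38176
  warm the meltwater: 477.77 T
  seawater cools: 1404·3.99·(T − 44.69) = 5602(T − 44.69)
6079.7 T = 250352 − 42082 = 208270
T ≈ 34.26 °C — above 0 °C, consistent with complete melting.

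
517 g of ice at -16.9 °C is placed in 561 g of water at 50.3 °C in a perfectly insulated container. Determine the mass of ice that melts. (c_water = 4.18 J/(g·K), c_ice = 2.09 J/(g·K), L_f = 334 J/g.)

Heat available from the water dropping to 0 °C: 561·4.18·50.3 = 117952 J.
Of that, 517·2.09·16.9 = 18261 J goes to bring the ice to 0 °C, leaving 99692 J.
Melting all 517 g of ice would need 517·334 = 172678 J.
99692 J < 172678 J, so only part of the ice melts and the system sits at 0 °C.
m_melted·334 = 99692  ⇒  m_melted ≈ 298.5 g.

m_melted ≈ 298 g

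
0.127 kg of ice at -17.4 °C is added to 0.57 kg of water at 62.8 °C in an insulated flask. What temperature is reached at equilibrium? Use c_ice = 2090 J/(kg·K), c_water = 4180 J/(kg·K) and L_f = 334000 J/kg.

Energy conservation, ΣQ = 0:
warm ice to 0 °C: 0.127·2090·(0 − (-17.4)) = 4618.5
  fusion: m_ice L_f = 0.127·334000 = 42418
  meltwater 0→T: 0.127·4180·T = 530.86 T
  water cools: 0.57·4180·(T − 62.8) = 2382.6(T − 62.8)
2913.5 T = 149627 − 47036 = 102591
T ≈ 35.21 °C. Since T > 0 °C, the all-ice-melts assumption holds.

T_f ≈ 35.2 °C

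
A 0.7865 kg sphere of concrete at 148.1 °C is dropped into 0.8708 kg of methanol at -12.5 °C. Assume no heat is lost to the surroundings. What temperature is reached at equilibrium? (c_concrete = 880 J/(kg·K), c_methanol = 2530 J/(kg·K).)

Conservation of energy gives ΣQ = 0:
0.7865×880×(T − 148.1) + 0.8708×2530×(T − (-12.5)) = 0
692.12(T − 148.1) + 2203.1(T − (-12.5)) = 0
(692.12 + 2203.1) T = 692.12×148.1 + 2203.1×(-12.5)
T = 74964/2895.2 ≈ 25.89 °C

T_f ≈ 25.9 °C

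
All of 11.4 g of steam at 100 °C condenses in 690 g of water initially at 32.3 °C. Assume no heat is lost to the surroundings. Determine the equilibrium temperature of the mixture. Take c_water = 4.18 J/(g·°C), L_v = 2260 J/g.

Conservation of energy gives ΣQ = 0:
condense steam: −11.4×2260 = −25764; condensed water 100 °C→T: 47.65(T − 100); original water: 2884.2(T − 32.3)
2931.9 T = 25764 + 4765.2 + 93160 = 123689
T ≈ 42.19 °C, under the boiling point, so the assumption holds.

T_f ≈ 42.2 °C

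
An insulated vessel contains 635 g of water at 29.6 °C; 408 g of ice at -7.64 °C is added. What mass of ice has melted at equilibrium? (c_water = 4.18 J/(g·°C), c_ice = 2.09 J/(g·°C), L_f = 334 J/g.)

m_melted ≈ 216 g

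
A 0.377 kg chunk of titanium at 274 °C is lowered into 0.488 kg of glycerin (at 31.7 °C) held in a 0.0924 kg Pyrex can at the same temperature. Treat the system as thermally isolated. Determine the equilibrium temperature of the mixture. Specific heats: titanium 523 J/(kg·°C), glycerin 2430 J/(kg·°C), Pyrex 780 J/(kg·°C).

T_f ≈ 64.5 °C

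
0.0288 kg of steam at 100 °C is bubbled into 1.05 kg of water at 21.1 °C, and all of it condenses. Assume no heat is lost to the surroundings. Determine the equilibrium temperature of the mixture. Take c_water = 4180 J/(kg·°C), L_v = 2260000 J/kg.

T_f ≈ 37.6 °C

Energy balance with sensible and latent terms:
condense steam: −0.0288×2260000 = −65088; condensed water 100 °C→T: 120.38(T − 100); water warms: 1.05×4180×(T − 21.1) = 4389(T − 21.1)
4509.4 T = 65088 + 12038 + 92608 = 169734
T ≈ 37.64 °C — below 100 °C, confirming all the steam condensed.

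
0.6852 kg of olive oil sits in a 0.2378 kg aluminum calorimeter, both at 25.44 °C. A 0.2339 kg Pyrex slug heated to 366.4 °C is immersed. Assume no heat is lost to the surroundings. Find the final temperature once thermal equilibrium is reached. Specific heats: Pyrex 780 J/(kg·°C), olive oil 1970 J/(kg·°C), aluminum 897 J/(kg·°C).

T_f is the heat-capacity-weighted average of the initial temperatures:
T_f = (182.44×366.4 + 1349.8×25.44 + 213.31×25.44) / (182.44 + 1349.8 + 213.31)
    = 106613 / 1745.6 ≈ 61.08 °C

T_f ≈ 61.1 °C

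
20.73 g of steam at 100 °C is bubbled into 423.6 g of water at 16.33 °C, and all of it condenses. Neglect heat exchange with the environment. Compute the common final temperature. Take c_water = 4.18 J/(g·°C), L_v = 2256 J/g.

T_f ≈ 45.4 °C

Energy conservation, ΣQ = 0:
condense steam: −20.73·2256 = −46767; condensed water 100 °C→T: 86.65(T − 100); original water: 1770.6(T − 16.33)
1857.3 T = 46767 + 8665.1 + 28915 = 84347
T ≈ 45.41 °C, under the boiling point, so the assumption holds.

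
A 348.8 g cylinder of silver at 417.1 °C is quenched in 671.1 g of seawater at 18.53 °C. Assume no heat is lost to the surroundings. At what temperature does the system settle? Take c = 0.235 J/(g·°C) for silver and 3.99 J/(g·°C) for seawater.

T_f ≈ 30.4 °C

|Q_silver| = |Q_seawater|:
348.8×0.235×(417.1 − T) = 671.1×3.99×(T − 18.53)
81.97(417.1 − T) = 2677.7(T − 18.53)
2759.7 T = 83806  ⇒  T ≈ 30.37 °C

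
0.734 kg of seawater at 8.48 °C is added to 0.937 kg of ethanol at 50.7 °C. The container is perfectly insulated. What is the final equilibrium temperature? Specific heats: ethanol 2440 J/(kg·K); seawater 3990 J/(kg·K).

T_f ≈ 27.0 °C

Heat lost by the ethanol equals heat gained by the seawater:
0.937*2440*(50.7 − T) = 0.734*3990*(T − 8.48)
2286.3(50.7 − T) = 2928.7(T − 8.48)
5214.9 T = 140749  ⇒  T ≈ 26.99 °C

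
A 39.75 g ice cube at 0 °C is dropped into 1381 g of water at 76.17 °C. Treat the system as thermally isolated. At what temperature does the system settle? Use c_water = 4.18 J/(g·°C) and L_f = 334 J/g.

Let T be the final temperature. ΣQ_i = 0:
latent heat to melt: 39.75·334 = 13276; meltwater 0→T: 39.75·4.18·T = 166.16 T; water: 5772.6(T − 76.17)
5938.7 T = 439697 − 13276 = 426421
T ≈ 71.80 °C — above 0 °C, consistent with complete melting.

T_f ≈ 71.8 °C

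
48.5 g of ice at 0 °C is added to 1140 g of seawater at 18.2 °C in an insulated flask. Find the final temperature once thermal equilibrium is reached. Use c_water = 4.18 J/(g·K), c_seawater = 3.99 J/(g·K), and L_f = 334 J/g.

T_f ≈ 14.0 °C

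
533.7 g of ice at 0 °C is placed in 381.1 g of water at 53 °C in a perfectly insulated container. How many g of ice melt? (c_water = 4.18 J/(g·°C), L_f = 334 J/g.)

m_melted ≈ 253 g

Cooling the water to 0 °C releases 381.1·4.18·53 = 84429 J.
Fully melting the ice requires m_ice L_f = 533.7·334 = 178256 J.
84429 J < 178256 J, so only part of the ice melts and the system sits at 0 °C.
m_melted·334 = 84429  ⇒  m_melted ≈ 252.8 g.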